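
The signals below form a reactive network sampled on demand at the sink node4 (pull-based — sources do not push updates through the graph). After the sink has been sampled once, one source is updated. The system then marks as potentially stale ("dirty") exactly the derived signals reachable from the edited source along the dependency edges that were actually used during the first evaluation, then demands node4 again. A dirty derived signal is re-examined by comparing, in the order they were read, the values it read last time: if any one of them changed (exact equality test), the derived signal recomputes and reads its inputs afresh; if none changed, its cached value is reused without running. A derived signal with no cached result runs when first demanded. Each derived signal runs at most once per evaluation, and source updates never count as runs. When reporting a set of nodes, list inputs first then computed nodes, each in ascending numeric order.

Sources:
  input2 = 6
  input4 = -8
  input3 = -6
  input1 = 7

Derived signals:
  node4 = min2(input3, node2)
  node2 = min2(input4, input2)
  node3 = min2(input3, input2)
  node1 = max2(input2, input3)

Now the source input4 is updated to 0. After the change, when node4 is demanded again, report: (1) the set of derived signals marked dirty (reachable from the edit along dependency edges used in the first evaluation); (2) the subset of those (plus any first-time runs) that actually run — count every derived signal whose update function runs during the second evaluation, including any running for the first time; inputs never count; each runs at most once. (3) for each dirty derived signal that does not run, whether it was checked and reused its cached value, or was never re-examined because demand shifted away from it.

Initial pass — values computed on the first demand:
  node2 = min2(-8, 6) = -8
  node4 = min2(-6, -8) = -8

Second demand — change propagation:
  node2: re-runs because input4 -8->0; new result 0.
  node4: re-runs because node2 -8->0; new result -6.

Dirty set: node2, node4.
Run set: node2, node4 (2 run).
All dirty derived signals ended up running.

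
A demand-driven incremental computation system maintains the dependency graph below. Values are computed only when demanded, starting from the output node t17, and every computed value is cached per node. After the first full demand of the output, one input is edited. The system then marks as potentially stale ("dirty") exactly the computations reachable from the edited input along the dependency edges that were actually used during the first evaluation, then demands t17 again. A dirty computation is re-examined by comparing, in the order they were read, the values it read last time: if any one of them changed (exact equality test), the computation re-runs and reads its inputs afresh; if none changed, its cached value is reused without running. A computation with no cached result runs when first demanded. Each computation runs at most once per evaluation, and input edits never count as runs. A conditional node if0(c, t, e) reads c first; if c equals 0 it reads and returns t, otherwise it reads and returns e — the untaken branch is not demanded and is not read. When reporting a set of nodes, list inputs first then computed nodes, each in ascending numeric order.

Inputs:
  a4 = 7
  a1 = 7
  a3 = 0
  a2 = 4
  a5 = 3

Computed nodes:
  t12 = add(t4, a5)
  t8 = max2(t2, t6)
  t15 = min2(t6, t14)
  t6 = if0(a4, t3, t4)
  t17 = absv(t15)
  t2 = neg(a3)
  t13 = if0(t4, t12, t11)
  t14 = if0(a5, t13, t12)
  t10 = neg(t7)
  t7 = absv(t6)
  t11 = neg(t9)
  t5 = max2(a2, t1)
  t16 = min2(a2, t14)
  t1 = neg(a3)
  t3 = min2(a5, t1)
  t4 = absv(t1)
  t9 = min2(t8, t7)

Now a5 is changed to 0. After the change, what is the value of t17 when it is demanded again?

First evaluation (everything demanded from the output):
  t1 = neg(0) = 0
  t4 = absv(0) = 0
  t6 = if0(a4=7 -> else branch t4) = 0
  t12 = add(0, 3) = 3
  t14 = if0(a5=3 -> else branch t12) = 3
  t15 = min2(0, 3) = 0
  t17 = absv(0) = 0

Propagation after the edit:
  t12: runs — a5 3->0; result 0.
  t13: demanded for the first time — runs, produces 0.
  t14: runs — a5 3->0; t12 3->0; result 0.
  t15: runs — t14 3->0; result 0 (same value as before).
  t17: checked — values it read are unchanged (t15 unchanged); reused cached 0 without running.

Key observation: a condition flipped, so demand reaches new nodes — t13 runs for the first time.

New value of t17: 0.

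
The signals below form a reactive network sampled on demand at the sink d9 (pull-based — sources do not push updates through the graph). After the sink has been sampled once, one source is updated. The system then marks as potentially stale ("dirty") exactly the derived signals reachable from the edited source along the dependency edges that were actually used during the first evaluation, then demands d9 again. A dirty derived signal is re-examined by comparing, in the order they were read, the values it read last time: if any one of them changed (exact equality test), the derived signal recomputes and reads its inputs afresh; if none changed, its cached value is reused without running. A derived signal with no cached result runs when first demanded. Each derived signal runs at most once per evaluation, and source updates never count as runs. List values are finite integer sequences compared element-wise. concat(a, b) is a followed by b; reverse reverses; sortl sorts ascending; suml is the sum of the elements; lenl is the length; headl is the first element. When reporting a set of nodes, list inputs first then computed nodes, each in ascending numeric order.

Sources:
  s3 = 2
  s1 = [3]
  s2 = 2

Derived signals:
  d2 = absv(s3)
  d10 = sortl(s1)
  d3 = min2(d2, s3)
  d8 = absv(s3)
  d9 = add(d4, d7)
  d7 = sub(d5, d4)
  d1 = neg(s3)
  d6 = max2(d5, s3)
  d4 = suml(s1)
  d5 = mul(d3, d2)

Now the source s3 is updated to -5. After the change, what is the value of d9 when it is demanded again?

Initial pass — values computed on the first demand:
  d2 = absv(2) = 2
  d3 = min2(2, 2) = 2
  d4 = suml([3]) = 3
  d5 = mul(2, 2) = 4
  d7 = sub(4, 3) = 1
  d9 = add(3, 1) = 4

Second demand — change propagation:
  d2: re-runs because s3 2->-5; new result 5.
  d3: re-runs because d2 2->5; s3 2->-5; new result -5.
  d5: re-runs because d3 2->-5; d2 2->5; new result -25.
  d7: re-runs because d5 4->-25; new result -28.
  d9: re-runs because d7 1->-28; new result -25.

d9 now evaluates to -25.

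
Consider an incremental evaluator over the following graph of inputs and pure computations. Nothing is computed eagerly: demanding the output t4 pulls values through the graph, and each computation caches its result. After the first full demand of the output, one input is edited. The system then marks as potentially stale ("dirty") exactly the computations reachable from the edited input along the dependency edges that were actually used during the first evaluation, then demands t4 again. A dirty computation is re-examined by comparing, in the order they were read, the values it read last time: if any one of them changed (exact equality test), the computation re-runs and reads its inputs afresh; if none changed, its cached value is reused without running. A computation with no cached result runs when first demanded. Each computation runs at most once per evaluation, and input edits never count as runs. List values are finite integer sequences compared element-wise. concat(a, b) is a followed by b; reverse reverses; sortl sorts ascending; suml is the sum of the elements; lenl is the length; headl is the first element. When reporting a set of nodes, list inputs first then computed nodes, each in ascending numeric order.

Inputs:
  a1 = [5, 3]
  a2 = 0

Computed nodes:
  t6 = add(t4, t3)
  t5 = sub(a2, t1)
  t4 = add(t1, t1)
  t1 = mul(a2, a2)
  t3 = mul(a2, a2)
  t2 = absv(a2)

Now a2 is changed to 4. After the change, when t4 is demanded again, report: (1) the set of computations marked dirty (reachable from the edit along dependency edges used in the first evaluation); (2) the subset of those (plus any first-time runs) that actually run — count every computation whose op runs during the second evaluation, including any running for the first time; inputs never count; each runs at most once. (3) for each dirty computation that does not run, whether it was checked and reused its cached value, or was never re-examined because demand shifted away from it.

Dirty set: t1, t4.
Run set: t1, t4 (2 run).
All dirty computations ended up running.

Initial pass — values computed on the first demand:
  t1 = mul(0, 0) = 0
  t4 = add(0, 0) = 0

Second demand — change propagation:
  t1: re-runs because a2 0->4; a2 0->4; new result 16.
  t4: re-runs because t1 0->16; t1 0->16; new result 32.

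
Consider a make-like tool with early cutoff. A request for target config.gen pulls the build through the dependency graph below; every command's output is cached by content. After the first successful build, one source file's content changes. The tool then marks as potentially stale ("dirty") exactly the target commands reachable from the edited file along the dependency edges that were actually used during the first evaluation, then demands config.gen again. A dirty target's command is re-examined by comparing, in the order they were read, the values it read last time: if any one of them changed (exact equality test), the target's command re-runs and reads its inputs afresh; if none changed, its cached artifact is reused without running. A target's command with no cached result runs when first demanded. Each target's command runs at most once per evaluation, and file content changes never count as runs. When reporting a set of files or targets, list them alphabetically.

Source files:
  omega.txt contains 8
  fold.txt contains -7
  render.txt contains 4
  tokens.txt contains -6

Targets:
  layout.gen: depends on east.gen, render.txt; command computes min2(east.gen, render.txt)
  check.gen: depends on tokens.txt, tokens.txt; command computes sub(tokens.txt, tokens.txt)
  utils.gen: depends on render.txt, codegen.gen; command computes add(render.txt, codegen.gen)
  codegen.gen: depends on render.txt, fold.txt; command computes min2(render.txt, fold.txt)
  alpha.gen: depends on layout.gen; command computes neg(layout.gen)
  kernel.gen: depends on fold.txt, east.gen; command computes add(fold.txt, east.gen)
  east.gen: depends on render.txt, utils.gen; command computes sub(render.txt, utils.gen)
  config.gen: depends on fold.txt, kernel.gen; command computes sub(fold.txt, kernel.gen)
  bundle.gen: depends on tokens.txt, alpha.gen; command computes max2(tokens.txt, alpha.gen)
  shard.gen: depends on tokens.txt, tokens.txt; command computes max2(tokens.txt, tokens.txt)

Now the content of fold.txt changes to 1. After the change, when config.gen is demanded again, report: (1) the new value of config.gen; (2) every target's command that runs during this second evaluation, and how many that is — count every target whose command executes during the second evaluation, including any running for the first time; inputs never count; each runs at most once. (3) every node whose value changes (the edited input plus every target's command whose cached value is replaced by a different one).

Demanding config.gen again yields 1.
5 target commands run: codegen.gen, config.gen, east.gen, kernel.gen, utils.gen.
The nodes whose values change: codegen.gen, config.gen, east.gen, fold.txt, utils.gen.

First demand of the output computes:
  codegen.gen = min2(4, -7) = -7
  utils.gen = add(4, -7) = -3
  east.gen = sub(4, -3) = 7
  kernel.gen = add(-7, 7) = 0
  config.gen = sub(-7, 0) = -7

After the edit, cleaning proceeds:
  codegen.gen: a read changed (fold.txt -7->1) — executes, giving 1.
  utils.gen: a read changed (codegen.gen -7->1) — executes, giving 5.
  east.gen: a read changed (utils.gen -3->5) — executes, giving -1.
  kernel.gen: a read changed (fold.txt -7->1; east.gen 7->-1) — executes, giving 0 — identical to its old value.
  config.gen: a read changed (fold.txt -7->1) — executes, giving 1.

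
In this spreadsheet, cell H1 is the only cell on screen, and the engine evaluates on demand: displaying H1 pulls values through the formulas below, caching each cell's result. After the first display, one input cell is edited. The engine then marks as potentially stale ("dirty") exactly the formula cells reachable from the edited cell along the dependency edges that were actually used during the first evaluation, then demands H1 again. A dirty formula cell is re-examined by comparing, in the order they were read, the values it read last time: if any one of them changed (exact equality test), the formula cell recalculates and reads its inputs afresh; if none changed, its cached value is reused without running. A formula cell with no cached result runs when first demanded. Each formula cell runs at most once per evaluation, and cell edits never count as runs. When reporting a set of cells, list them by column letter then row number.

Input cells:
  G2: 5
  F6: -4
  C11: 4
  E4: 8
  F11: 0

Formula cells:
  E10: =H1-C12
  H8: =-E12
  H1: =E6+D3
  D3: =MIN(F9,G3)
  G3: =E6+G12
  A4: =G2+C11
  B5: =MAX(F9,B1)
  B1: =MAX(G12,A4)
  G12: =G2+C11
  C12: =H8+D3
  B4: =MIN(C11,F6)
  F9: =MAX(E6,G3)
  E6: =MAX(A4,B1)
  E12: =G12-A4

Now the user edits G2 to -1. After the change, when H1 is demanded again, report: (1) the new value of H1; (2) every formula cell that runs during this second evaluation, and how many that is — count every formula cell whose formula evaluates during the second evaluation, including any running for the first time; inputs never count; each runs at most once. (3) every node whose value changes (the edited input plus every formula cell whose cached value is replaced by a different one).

Initial pass — values computed on the first demand:
  A4 = 5 + 4 = 9
  G12 = 5 + 4 = 9
  B1 = MAX(9, 9) = 9
  E6 = MAX(9, 9) = 9
  G3 = 9 + 9 = 18
  F9 = MAX(9, 18) = 18
  D3 = MIN(18, 18) = 18
  H1 = 9 + 18 = 27

Second demand — change propagation:
  A4: re-runs because G2 5->-1; new result 3.
  G12: re-runs because G2 5->-1; new result 3.
  B1: re-runs because G12 9->3; A4 9->3; new result 3.
  E6: re-runs because A4 9->3; B1 9->3; new result 3.
  G3: re-runs because E6 9->3; G12 9->3; new result 6.
  F9: re-runs because E6 9->3; G3 18->6; new result 6.
  D3: re-runs because F9 18->6; G3 18->6; new result 6.
  H1: re-runs because E6 9->3; D3 18->6; new result 9.

H1 now evaluates to 9.
Run set: A4, B1, D3, E6, F9, G3, G12, H1 (8 run).
Changed values: A4, B1, D3, E6, F9, G2, G3, G12, H1.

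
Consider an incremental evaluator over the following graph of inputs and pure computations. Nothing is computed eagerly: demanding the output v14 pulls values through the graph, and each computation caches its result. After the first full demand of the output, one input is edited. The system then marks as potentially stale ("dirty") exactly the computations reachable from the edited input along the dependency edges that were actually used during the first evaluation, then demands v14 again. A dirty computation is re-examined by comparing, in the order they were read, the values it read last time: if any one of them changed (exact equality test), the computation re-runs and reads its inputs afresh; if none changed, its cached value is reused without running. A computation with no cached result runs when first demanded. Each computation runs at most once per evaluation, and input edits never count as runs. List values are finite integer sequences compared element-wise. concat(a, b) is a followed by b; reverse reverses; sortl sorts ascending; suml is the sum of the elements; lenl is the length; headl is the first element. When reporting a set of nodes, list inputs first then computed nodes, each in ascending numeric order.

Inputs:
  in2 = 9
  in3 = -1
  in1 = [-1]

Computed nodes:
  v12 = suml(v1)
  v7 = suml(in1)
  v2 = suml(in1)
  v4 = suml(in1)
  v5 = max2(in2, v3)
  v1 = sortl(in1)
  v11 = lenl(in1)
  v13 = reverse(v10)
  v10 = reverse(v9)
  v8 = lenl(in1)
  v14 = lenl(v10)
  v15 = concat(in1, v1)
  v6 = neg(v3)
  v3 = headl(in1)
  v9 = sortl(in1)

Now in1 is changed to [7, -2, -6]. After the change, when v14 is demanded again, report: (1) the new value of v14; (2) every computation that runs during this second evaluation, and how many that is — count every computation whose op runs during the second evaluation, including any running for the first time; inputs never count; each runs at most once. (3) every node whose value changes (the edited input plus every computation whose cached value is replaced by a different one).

Initial pass — values computed on the first demand:
  v9 = sortl([-1]) = [-1]
  v10 = reverse([-1]) = [-1]
  v14 = lenl([-1]) = 1

Second demand — change propagation:
  v9: re-runs because in1 [-1]->[7, -2, -6]; new result [-6, -2, 7].
  v10: re-runs because v9 [-1]->[-6, -2, 7]; new result [7, -2, -6].
  v14: re-runs because v10 [-1]->[7, -2, -6]; new result 3.

v14 now evaluates to 3.
Run set: v9, v10, v14 (3 run).
Changed values: in1, v9, v10, v14.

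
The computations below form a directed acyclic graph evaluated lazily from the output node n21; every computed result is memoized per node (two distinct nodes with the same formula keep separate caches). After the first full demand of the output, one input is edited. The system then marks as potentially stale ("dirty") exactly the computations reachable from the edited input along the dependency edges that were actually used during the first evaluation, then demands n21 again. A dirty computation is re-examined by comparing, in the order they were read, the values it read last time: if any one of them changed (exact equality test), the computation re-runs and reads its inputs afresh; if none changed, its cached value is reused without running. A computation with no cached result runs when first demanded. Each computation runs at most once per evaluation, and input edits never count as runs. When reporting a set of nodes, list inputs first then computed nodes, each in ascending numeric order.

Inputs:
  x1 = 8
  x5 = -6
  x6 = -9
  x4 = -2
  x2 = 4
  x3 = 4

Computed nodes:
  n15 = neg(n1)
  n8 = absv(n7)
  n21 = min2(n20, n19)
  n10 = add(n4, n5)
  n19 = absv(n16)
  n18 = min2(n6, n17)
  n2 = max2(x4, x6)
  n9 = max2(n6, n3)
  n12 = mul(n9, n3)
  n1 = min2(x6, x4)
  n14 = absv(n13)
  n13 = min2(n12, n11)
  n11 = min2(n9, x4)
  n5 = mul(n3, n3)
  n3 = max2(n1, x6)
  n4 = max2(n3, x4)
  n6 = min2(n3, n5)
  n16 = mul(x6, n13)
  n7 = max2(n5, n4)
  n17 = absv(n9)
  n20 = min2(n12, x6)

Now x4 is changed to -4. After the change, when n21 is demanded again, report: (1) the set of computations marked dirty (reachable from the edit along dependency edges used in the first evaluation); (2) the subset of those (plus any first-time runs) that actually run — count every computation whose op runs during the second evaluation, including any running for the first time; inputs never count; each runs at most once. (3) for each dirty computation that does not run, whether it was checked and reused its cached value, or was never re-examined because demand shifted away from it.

The edit dirties: n1, n3, n5, n6, n9, n11, n12, n13, n16, n19, n20, n21.
2 computations run: n1, n11.
Cache hits after checking: n3, n5, n6, n9, n12, n13, n16, n19, n20, n21.
Note where the cutoff bites: n3 is checked, finds nothing changed, and keeps its cache.

First demand of the output computes:
  n1 = min2(-9, -2) = -9
  n3 = max2(-9, -9) = -9
  n5 = mul(-9, -9) = 81
  n6 = min2(-9, 81) = -9
  n9 = max2(-9, -9) = -9
  n11 = min2(-9, -2) = -9
  n12 = mul(-9, -9) = 81
  n13 = min2(81, -9) = -9
  n16 = mul(-9, -9) = 81
  n19 = absv(81) = 81
  n20 = min2(81, -9) = -9
  n21 = min2(-9, 81) = -9

After the edit, cleaning proceeds:
  n1: a read changed (x4 -2->-4) — executes, giving -9 — identical to its old value.
  n3: dirty, but its reads are unchanged (n1 unchanged, x6 unchanged); cached -9 stands.
  n5: dirty, but its reads are unchanged (n3 unchanged, n3 unchanged); cached 81 stands.
  n6: dirty, but its reads are unchanged (n3 unchanged, n5 unchanged); cached -9 stands.
  n9: dirty, but its reads are unchanged (n6 unchanged, n3 unchanged); cached -9 stands.
  n11: a read changed (x4 -2->-4) — executes, giving -9 — identical to its old value.
  n12: dirty, but its reads are unchanged (n9 unchanged, n3 unchanged); cached 81 stands.
  n13: dirty, but its reads are unchanged (n12 unchanged, n11 unchanged); cached -9 stands.
  n16: dirty, but its reads are unchanged (x6 unchanged, n13 unchanged); cached 81 stands.
  n19: dirty, but its reads are unchanged (n16 unchanged); cached 81 stands.
  n20: dirty, but its reads are unchanged (n12 unchanged, x6 unchanged); cached -9 stands.
  n21: dirty, but its reads are unchanged (n20 unchanged, n19 unchanged); cached -9 stands.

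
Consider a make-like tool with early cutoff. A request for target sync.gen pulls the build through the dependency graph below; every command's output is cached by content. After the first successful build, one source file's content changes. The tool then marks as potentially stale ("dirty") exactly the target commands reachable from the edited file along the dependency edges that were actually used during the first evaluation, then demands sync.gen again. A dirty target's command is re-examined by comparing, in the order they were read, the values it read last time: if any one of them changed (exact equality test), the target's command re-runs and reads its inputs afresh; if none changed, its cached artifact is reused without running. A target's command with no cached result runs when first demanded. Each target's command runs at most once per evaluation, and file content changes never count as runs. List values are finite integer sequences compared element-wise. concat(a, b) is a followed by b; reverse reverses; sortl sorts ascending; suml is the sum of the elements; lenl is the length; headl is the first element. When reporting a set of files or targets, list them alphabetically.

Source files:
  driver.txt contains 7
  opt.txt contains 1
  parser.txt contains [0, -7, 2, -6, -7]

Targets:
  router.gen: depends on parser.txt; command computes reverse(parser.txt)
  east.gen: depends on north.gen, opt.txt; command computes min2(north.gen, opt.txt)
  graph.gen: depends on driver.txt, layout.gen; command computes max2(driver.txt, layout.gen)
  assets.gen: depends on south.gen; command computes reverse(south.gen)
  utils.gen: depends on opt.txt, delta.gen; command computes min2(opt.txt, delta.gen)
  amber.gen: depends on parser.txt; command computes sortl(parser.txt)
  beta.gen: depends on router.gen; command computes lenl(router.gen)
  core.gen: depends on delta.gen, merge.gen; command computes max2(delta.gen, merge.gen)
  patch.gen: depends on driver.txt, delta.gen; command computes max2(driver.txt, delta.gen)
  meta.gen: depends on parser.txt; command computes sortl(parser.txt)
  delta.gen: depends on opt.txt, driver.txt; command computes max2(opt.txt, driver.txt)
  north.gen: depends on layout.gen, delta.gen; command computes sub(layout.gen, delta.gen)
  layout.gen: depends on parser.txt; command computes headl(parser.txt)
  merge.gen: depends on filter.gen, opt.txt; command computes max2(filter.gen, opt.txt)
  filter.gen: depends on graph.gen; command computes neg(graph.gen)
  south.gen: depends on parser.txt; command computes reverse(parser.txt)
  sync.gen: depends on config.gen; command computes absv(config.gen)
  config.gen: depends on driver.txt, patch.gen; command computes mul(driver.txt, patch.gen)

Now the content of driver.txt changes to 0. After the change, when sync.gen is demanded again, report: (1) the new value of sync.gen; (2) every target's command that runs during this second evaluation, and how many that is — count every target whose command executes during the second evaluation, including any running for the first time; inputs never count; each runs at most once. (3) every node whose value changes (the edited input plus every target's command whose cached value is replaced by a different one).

First demand of the output computes:
  delta.gen = max2(1, 7) = 7
  patch.gen = max2(7, 7) = 7
  config.gen = mul(7, 7) = 49
  sync.gen = absv(49) = 49

After the edit, cleaning proceeds:
  delta.gen: a read changed (driver.txt 7->0) — executes, giving 1.
  patch.gen: a read changed (driver.txt 7->0; delta.gen 7->1) — executes, giving 1.
  config.gen: a read changed (driver.txt 7->0; patch.gen 7->1) — executes, giving 0.
  sync.gen: a read changed (config.gen 49->0) — executes, giving 0.

Demanding sync.gen again yields 0.
4 target commands run: config.gen, delta.gen, patch.gen, sync.gen.
The nodes whose values change: config.gen, delta.gen, driver.txt, patch.gen, sync.gen.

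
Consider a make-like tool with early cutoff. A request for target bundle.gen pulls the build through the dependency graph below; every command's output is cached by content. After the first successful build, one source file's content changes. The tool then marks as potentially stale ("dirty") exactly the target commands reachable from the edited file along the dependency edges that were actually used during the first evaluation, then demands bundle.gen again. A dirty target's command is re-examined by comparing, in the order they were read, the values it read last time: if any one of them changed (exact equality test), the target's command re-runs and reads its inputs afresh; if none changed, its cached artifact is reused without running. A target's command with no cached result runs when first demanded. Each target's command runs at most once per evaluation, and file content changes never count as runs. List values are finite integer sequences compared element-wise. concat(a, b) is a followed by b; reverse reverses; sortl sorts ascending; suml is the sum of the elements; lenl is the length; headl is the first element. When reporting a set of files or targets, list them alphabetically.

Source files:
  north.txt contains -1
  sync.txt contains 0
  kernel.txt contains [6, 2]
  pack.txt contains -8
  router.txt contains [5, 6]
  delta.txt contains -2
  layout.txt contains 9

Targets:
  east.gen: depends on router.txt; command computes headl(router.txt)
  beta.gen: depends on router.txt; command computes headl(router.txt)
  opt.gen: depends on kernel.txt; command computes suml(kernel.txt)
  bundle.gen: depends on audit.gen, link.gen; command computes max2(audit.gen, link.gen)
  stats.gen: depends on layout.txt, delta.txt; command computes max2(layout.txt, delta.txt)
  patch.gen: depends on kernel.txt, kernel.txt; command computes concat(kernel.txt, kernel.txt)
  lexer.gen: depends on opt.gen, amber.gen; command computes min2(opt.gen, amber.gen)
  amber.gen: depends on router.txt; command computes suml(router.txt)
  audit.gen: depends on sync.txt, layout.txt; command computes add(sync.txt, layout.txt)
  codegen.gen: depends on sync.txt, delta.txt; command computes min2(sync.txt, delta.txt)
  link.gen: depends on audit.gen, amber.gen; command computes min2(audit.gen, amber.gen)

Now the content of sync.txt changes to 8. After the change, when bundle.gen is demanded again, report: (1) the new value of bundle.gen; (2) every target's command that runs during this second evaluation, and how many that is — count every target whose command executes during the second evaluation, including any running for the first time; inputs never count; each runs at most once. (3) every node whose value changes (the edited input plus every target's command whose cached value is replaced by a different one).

First demand of the output computes:
  amber.gen = suml([5, 6]) = 11
  audit.gen = add(0, 9) = 9
  link.gen = min2(9, 11) = 9
  bundle.gen = max2(9, 9) = 9

After the edit, cleaning proceeds:
  audit.gen: a read changed (sync.txt 0->8) — executes, giving 17.
  link.gen: a read changed (audit.gen 9->17) — executes, giving 11.
  bundle.gen: a read changed (audit.gen 9->17; link.gen 9->11) — executes, giving 17.

Demanding bundle.gen again yields 17.
3 target commands run: audit.gen, bundle.gen, link.gen.
The nodes whose values change: audit.gen, bundle.gen, link.gen, sync.txt.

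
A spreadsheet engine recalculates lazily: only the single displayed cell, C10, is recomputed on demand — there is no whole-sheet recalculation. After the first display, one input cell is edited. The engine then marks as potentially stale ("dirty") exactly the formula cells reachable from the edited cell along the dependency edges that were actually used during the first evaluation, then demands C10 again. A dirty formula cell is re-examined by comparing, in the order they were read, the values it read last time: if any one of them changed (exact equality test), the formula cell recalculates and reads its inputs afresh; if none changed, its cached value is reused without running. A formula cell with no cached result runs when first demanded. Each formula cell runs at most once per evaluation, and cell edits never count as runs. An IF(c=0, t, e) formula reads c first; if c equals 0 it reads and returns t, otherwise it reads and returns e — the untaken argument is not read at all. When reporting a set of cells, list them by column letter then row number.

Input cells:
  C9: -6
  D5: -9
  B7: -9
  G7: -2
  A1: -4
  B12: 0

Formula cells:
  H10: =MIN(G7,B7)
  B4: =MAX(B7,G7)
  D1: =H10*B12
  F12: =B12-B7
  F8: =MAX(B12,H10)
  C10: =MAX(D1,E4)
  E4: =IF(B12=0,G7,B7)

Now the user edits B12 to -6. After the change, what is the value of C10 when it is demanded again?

First evaluation (everything demanded from the output):
  E4 = IF(B12=0: B12=0 -> then branch G7) = -2
  H10 = MIN(-2, -9) = -9
  D1 = -9 * 0 = 0
  C10 = MAX(0, -2) = 0

Propagation after the edit:
  D1: runs — B12 0->-6; result 54.
  E4: runs — B12 0->-6; result -9.
  C10: runs — D1 0->54; E4 -2->-9; result 54.

New value of C10: 54.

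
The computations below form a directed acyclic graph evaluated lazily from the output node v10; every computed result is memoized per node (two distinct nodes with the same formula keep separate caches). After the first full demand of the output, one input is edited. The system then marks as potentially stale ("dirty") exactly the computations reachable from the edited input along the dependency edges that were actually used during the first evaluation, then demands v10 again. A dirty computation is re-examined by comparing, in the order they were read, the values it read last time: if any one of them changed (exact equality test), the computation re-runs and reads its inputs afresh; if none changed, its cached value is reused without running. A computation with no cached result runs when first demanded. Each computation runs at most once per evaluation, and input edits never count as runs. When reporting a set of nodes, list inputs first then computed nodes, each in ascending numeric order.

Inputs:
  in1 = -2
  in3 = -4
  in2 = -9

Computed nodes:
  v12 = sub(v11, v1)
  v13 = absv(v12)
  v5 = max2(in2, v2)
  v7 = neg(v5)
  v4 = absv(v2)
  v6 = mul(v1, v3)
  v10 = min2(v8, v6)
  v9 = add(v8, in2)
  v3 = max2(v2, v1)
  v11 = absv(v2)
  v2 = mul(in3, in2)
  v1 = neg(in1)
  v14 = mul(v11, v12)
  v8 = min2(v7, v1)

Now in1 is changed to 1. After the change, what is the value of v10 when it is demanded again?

Demanding v10 again yields -36.

First demand of the output computes:
  v1 = neg(-2) = 2
  v2 = mul(-4, -9) = 36
  v3 = max2(36, 2) = 36
  v5 = max2(-9, 36) = 36
  v6 = mul(2, 36) = 72
  v7 = neg(36) = -36
  v8 = min2(-36, 2) = -36
  v10 = min2(-36, 72) = -36

After the edit, cleaning proceeds:
  v1: a read changed (in1 -2->1) — executes, giving -1.
  v3: a read changed (v1 2->-1) — executes, giving 36 — identical to its old value.
  v6: a read changed (v1 2->-1) — executes, giving -36.
  v8: a read changed (v1 2->-1) — executes, giving -36 — identical to its old value.
  v10: a read changed (v6 72->-36) — executes, giving -36 — identical to its old value.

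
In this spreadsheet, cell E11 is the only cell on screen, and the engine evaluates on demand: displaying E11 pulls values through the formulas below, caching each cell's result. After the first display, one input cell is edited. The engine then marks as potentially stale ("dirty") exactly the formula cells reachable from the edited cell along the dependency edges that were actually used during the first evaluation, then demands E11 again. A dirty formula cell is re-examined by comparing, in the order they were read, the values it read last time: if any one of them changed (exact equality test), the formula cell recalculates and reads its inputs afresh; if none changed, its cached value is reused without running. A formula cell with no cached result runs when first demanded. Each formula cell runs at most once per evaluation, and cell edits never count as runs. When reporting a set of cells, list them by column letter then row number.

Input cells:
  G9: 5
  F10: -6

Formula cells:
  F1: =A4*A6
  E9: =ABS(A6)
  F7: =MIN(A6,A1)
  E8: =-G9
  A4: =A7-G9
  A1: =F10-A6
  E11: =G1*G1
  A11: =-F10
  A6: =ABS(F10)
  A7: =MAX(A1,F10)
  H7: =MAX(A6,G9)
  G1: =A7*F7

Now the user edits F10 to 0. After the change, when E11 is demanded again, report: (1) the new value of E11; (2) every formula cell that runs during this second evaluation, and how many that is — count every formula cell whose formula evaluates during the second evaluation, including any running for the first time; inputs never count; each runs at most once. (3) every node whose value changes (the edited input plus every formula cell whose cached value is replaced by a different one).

Initial pass — values computed on the first demand:
  A6 = ABS(-6) = 6
  A1 = -6 - 6 = -12
  A7 = MAX(-12, -6) = -6
  F7 = MIN(6, -12) = -12
  G1 = -6 * -12 = 72
  E11 = 72 * 72 = 5184

Second demand — change propagation:
  A6: re-runs because F10 -6->0; new result 0.
  A1: re-runs because F10 -6->0; A6 6->0; new result 0.
  A7: re-runs because A1 -12->0; F10 -6->0; new result 0.
  F7: re-runs because A6 6->0; A1 -12->0; new result 0.
  G1: re-runs because A7 -6->0; F7 -12->0; new result 0.
  E11: re-runs because G1 72->0; G1 72->0; new result 0.

E11 now evaluates to 0.
Run set: A1, A6, A7, E11, F7, G1 (6 run).
Changed values: A1, A6, A7, E11, F7, F10, G1.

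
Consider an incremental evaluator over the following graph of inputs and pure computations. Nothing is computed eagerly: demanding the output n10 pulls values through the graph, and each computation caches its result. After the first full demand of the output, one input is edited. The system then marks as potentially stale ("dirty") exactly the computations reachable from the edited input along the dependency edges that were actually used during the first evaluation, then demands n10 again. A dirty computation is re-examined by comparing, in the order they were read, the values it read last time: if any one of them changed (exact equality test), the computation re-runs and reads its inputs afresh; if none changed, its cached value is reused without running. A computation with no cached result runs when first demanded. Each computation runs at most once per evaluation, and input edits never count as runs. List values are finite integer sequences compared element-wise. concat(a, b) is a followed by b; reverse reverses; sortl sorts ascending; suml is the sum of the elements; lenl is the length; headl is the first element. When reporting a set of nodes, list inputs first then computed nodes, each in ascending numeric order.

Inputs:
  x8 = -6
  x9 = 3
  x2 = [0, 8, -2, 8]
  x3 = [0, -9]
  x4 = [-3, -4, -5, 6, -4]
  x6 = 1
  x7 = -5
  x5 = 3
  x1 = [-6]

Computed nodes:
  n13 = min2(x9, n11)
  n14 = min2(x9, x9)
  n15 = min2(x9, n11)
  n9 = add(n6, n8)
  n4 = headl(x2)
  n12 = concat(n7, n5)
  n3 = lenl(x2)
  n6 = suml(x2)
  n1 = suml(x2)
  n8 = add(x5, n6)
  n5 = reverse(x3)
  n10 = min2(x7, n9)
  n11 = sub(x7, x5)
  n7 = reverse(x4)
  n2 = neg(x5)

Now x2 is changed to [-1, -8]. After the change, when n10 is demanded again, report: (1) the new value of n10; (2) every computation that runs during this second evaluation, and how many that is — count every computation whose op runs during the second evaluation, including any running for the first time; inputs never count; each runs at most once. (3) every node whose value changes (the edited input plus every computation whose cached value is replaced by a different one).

n10 now evaluates to -15.
Run set: n6, n8, n9, n10 (4 run).
Changed values: x2, n6, n8, n9, n10.

Initial pass — values computed on the first demand:
  n6 = suml([0, 8, -2, 8]) = 14
  n8 = add(3, 14) = 17
  n9 = add(14, 17) = 31
  n10 = min2(-5, 31) = -5

Second demand — change propagation:
  n6: re-runs because x2 [0, 8, -2, 8]->[-1, -8]; new result -9.
  n8: re-runs because n6 14->-9; new result -6.
  n9: re-runs because n6 14->-9; n8 17->-6; new result -15.
  n10: re-runs because n9 31->-15; new result -15.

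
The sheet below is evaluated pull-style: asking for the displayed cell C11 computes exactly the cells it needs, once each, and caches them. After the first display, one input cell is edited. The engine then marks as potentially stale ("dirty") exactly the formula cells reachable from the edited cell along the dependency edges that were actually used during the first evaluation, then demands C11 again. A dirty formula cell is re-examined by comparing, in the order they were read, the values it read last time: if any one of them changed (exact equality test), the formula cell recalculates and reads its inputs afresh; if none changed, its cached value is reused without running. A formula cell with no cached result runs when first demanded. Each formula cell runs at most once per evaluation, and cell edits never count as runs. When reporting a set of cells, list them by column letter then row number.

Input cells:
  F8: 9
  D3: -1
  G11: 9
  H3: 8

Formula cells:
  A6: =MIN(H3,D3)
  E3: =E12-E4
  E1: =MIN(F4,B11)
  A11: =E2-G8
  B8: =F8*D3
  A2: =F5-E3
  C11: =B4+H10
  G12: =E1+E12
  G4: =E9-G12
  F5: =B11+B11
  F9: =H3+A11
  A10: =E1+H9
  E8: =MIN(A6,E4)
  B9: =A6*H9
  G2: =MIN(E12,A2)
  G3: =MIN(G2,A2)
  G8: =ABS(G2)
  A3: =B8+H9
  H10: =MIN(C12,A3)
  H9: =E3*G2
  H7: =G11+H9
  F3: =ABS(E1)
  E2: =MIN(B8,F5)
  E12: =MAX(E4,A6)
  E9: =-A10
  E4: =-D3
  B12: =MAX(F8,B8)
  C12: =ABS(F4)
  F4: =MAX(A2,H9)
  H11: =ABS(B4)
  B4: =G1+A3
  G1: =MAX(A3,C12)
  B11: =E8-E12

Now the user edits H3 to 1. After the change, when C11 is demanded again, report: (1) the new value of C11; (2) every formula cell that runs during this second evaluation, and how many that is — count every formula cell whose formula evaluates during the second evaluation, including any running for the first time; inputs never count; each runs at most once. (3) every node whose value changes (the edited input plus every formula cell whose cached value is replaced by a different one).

First demand of the output computes:
  A6 = MIN(8, -1) = -1
  B8 = 9 * -1 = -9
  E4 = -(-1) = 1
  E8 = MIN(-1, 1) = -1
  E12 = MAX(1, -1) = 1
  B11 = -1 - 1 = -2
  E3 = 1 - 1 = 0
  F5 = -2 + -2 = -4
  A2 = -4 - 0 = -4
  G2 = MIN(1, -4) = -4
  H9 = 0 * -4 = 0
  A3 = -9 + 0 = -9
  F4 = MAX(-4, 0) = 0
  C12 = ABS(0) = 0
  G1 = MAX(-9, 0) = 0
  B4 = 0 + -9 = -9
  H10 = MIN(0, -9) = -9
  C11 = -9 + -9 = -18

After the edit, cleaning proceeds:
  A6: a read changed (H3 8->1) — executes, giving -1 — identical to its old value.
  E8: dirty, but its reads are unchanged (A6 unchanged, E4 unchanged); cached -1 stands.
  E12: dirty, but its reads are unchanged (E4 unchanged, A6 unchanged); cached 1 stands.
  B11: dirty, but its reads are unchanged (E8 unchanged, E12 unchanged); cached -2 stands.
  E3: dirty, but its reads are unchanged (E12 unchanged, E4 unchanged); cached 0 stands.
  F5: dirty, but its reads are unchanged (B11 unchanged, B11 unchanged); cached -4 stands.
  A2: dirty, but its reads are unchanged (F5 unchanged, E3 unchanged); cached -4 stands.
  G2: dirty, but its reads are unchanged (E12 unchanged, A2 unchanged); cached -4 stands.
  H9: dirty, but its reads are unchanged (E3 unchanged, G2 unchanged); cached 0 stands.
  A3: dirty, but its reads are unchanged (B8 unchanged, H9 unchanged); cached -9 stands.
  F4: dirty, but its reads are unchanged (A2 unchanged, H9 unchanged); cached 0 stands.
  C12: dirty, but its reads are unchanged (F4 unchanged); cached 0 stands.
  G1: dirty, but its reads are unchanged (A3 unchanged, C12 unchanged); cached 0 stands.
  B4: dirty, but its reads are unchanged (G1 unchanged, A3 unchanged); cached -9 stands.
  H10: dirty, but its reads are unchanged (C12 unchanged, A3 unchanged); cached -9 stands.
  C11: dirty, but its reads are unchanged (B4 unchanged, H10 unchanged); cached -18 stands.

Note the absorption at A6: it re-runs yet its value is the same, leaving the output's value untouched.

Demanding C11 again yields -18.
1 formula cells run: A6.
The nodes whose values change: H3.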